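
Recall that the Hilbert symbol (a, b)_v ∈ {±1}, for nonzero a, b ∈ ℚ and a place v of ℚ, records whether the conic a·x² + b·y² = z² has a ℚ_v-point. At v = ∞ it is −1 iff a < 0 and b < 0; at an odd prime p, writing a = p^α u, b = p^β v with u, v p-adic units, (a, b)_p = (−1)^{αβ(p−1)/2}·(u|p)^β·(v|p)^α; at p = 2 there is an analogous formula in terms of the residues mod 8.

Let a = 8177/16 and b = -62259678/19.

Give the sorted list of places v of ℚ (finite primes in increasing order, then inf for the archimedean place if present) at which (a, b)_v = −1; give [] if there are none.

(a, b) ≡ (8177, -14604122) mod (ℚ^×)²; places V = {2, 3, 13, 17, 19, 37, 47, ∞}.
(a,b)_3: α=0, u≡2; β=4, v≡1 (mod 3); (2|3)=-1, (1|3)=+1; sign (−1)^0·-1^4·+1^0 = +1.
(a,b)_47: α=0, u≡44; β=1, v≡11 (mod 47); (44|47)=-1, (11|47)=-1; sign (−1)^0·-1^1·-1^0 = -1.
(a,b)_∞: sgn(8177)=+, sgn(-14604122)=−, so +1.
(a,b)_37: α=1, u≡30; β=1, v≡21 (mod 37); (30|37)=+1, (21|37)=+1; sign (−1)^0·+1^1·+1^1 = +1.
(a,b)_13: α=1, u≡6; β=1, v≡12 (mod 13); (6|13)=-1, (12|13)=+1; sign (−1)^0·-1^1·+1^1 = -1.
(a,b)_17: α=1, u≡12; β=1, v≡5 (mod 17); (12|17)=-1, (5|17)=-1; sign (−1)^0·-1^1·-1^1 = +1.
(a,b)_19: α=0, u≡4; β=-1, v≡16 (mod 19); (4|19)=+1, (16|19)=+1; sign (−1)^0·+1^-1·+1^0 = +1.
(a,b)_2: α=-4, β=1; u≡1, v≡3 (mod 8); ε(u)ε(v)=0·1, αω(v)=-4·1, βω(u)=1·0; sum ≡ 0  ⇒  +1.
Ram(8177, -14604122) = {13, 47}; no ℚ_13-point on the conic.

[13, 47]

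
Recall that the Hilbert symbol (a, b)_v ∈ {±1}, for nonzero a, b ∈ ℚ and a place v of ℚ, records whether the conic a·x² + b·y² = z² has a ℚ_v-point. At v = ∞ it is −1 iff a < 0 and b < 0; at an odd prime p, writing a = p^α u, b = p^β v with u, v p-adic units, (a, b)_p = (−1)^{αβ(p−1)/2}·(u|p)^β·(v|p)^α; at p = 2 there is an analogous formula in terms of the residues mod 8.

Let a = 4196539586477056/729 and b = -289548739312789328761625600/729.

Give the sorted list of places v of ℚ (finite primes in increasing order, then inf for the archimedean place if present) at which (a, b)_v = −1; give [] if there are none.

[13, 17]

Mod squares: a ≡ 172159, b ≡ -16031. Check v ∈ {∞, 2, 3, 5, 7, 13, 17, 19, 23, 41}.
v=∞: 172159 > 0 and -16031 < 0  ⇒  (a,b)_∞ = +1.
v=17: a=17^3·(≡6), b=17^5·(≡16) mod 17; (6|17)=-1, (16|17)=+1; (−1)^{3·5·8}·(-1)^5·(+1)^3 = -1.
v=3: a=3^-6·(≡1), b=3^-6·(≡1) mod 3; (1|3)=+1, (1|3)=+1; (−1)^{-6·-6·1}·(+1)^-6·(+1)^-6 = +1.
v=19: a=19^1·(≡1), b=19^2·(≡16) mod 19; (1|19)=+1, (16|19)=+1; (−1)^{1·2·9}·(+1)^2·(+1)^1 = +1.
v=41: a=41^3·(≡12), b=41^5·(≡17) mod 41; (12|41)=-1, (17|41)=-1; (−1)^{3·5·20}·(-1)^5·(-1)^3 = +1.
v=23: a=23^0·(≡4), b=23^1·(≡6) mod 23; (4|23)=+1, (6|23)=+1; (−1)^{0·1·11}·(+1)^1·(+1)^0 = +1.
v=13: a=13^1·(≡10), b=13^2·(≡11) mod 13; (10|13)=+1, (11|13)=-1; (−1)^{1·2·6}·(+1)^2·(-1)^1 = -1.
v=7: a=7^2·(≡4), b=7^2·(≡5) mod 7; (4|7)=+1, (5|7)=-1; (−1)^{2·2·3}·(+1)^2·(-1)^2 = +1.
v=5: a=5^0·(≡4), b=5^2·(≡4) mod 5; (4|5)=+1, (4|5)=+1; (−1)^{0·2·2}·(+1)^2·(+1)^0 = +1.
v=2: v_2(a)=10, v_2(b)=10; units ≡ 7, 1 (mod 8); ε·ε+αω+βω = 1·0+10·0+10·0 ≡ 0  ⇒  (a,b)_2 = +1.
Ram(172159, -16031) = {13, 17}; no ℚ_13-point on the conic.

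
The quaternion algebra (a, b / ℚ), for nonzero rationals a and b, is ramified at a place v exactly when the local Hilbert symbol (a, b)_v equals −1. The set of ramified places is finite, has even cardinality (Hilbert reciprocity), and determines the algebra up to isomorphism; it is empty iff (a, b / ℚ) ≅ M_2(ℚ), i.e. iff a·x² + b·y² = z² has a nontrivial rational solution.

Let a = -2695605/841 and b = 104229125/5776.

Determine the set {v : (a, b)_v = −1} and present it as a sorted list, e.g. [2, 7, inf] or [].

Mod squares: a ≡ -2805, b ≡ 85085. Check v ∈ {∞, 2, 3, 5, 7, 11, 13, 17, 19, 29, 31}.
v=17: a=17^1·(≡12), b=17^1·(≡11) mod 17; (12|17)=-1, (11|17)=-1; (−1)^{1·1·8}·(-1)^1·(-1)^1 = +1.
v=7: a=7^0·(≡4), b=7^3·(≡5) mod 7; (4|7)=+1, (5|7)=-1; (−1)^{0·3·3}·(+1)^3·(-1)^0 = +1.
v=19: a=19^0·(≡4), b=19^-2·(≡10) mod 19; (4|19)=+1, (10|19)=-1; (−1)^{0·-2·9}·(+1)^-2·(-1)^0 = +1.
v=2: v_2(a)=0, v_2(b)=-4; units ≡ 3, 5 (mod 8); ε·ε+αω+βω = 1·0+0·1+-4·1 ≡ 0  ⇒  (a,b)_2 = +1.
v=5: a=5^1·(≡4), b=5^3·(≡3) mod 5; (4|5)=+1, (3|5)=-1; (−1)^{1·3·2}·(+1)^3·(-1)^1 = -1.
v=11: a=11^1·(≡5), b=11^1·(≡8) mod 11; (5|11)=+1, (8|11)=-1; (−1)^{1·1·5}·(+1)^1·(-1)^1 = +1.
v=31: a=31^2·(≡4), b=31^0·(≡15) mod 31; (4|31)=+1, (15|31)=-1; (−1)^{2·0·15}·(+1)^0·(-1)^2 = +1.
v=∞: -2805 < 0 and 85085 > 0  ⇒  (a,b)_∞ = +1.
v=3: a=3^1·(≡1), b=3^0·(≡2) mod 3; (1|3)=+1, (2|3)=-1; (−1)^{1·0·1}·(+1)^0·(-1)^1 = -1.
v=13: a=13^0·(≡4), b=13^1·(≡11) mod 13; (4|13)=+1, (11|13)=-1; (−1)^{0·1·6}·(+1)^1·(-1)^0 = +1.
v=29: a=29^-2·(≡3), b=29^0·(≡16) mod 29; (3|29)=-1, (16|29)=+1; (−1)^{-2·0·14}·(-1)^0·(+1)^-2 = +1.
|Ram(-2805, 85085)| = 2, even; anisotropic at {3, 5}.

[3, 5]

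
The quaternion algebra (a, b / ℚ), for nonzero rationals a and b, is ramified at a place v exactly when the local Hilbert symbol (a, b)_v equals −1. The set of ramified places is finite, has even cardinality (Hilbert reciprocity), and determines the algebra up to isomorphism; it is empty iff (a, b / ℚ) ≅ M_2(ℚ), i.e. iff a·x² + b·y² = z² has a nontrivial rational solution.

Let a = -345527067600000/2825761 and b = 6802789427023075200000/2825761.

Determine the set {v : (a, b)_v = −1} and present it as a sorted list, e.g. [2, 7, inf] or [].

(a, b) ≡ (-4290, 195) mod (ℚ^×)²; places V = {2, 3, 5, 11, 13, 41, 43, ∞}.
(a,b)_13: α=1, u≡11; β=1, v≡6 (mod 13); (11|13)=-1, (6|13)=-1; sign (−1)^0·-1^1·-1^1 = +1.
(a,b)_41: α=-4, u≡19; β=-4, v≡10 (mod 41); (19|41)=-1, (10|41)=+1; sign (−1)^0·-1^-4·+1^-4 = +1.
(a,b)_11: α=3, u≡10; β=6, v≡8 (mod 11); (10|11)=-1, (8|11)=-1; sign (−1)^0·-1^6·-1^3 = -1.
(a,b)_43: α=2, u≡23; β=4, v≡24 (mod 43); (23|43)=+1, (24|43)=+1; sign (−1)^0·+1^4·+1^2 = +1.
(a,b)_∞: sgn(-4290)=−, sgn(195)=+, so +1.
(a,b)_3: α=3, u≡1; β=3, v≡2 (mod 3); (1|3)=+1, (2|3)=-1; sign (−1)^1·+1^3·-1^3 = +1.
(a,b)_2: α=7, β=10; u≡7, v≡3 (mod 8); ε(u)ε(v)=1·1, αω(v)=7·1, βω(u)=10·0; sum ≡ 0  ⇒  +1.
(a,b)_5: α=5, u≡3; β=5, v≡4 (mod 5); (3|5)=-1, (4|5)=+1; sign (−1)^0·-1^5·+1^5 = -1.
(-4290, 195 / ℚ) ramifies at {5, 11}: a division algebra.

[5, 11]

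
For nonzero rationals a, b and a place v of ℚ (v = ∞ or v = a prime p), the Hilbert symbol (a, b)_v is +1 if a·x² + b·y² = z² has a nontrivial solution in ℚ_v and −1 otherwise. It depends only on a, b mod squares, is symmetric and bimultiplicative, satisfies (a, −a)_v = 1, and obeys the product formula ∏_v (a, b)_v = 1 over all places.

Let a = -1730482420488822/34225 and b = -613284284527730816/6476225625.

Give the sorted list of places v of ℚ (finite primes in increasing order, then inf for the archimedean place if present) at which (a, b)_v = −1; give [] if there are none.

[2, 7, 17, inf]

(a, b) ≡ (-22, -34034) mod (ℚ^×)²; places V = {2, 3, 5, 7, 11, 13, 17, 29, 37, ∞}.
(a,b)_13: α=4, u≡9; β=3, v≡7 (mod 13); (9|13)=+1, (7|13)=-1; sign (−1)^0·+1^3·-1^4 = +1.
(a,b)_∞: sgn(-22)=−, sgn(-34034)=−, so -1.
(a,b)_11: α=1, u≡1; β=1, v≡10 (mod 11); (1|11)=+1, (10|11)=-1; sign (−1)^1·+1^1·-1^1 = +1.
(a,b)_2: α=1, β=7; u≡5, v≡7 (mod 8); ε(u)ε(v)=0·1, αω(v)=1·0, βω(u)=7·1; sum ≡ 1  ⇒  -1.
(a,b)_5: α=-2, u≡2; β=-4, v≡4 (mod 5); (2|5)=-1, (4|5)=+1; sign (−1)^0·-1^-4·+1^-2 = +1.
(a,b)_7: α=6, u≡3; β=9, v≡3 (mod 7); (3|7)=-1, (3|7)=-1; sign (−1)^0·-1^9·-1^6 = -1.
(a,b)_17: α=2, u≡11; β=3, v≡2 (mod 17); (11|17)=-1, (2|17)=+1; sign (−1)^0·-1^3·+1^2 = -1.
(a,b)_37: α=-2, u≡14; β=-2, v≡22 (mod 37); (14|37)=-1, (22|37)=-1; sign (−1)^0·-1^-2·-1^-2 = +1.
(a,b)_3: α=4, u≡2; β=-2, v≡1 (mod 3); (2|3)=-1, (1|3)=+1; sign (−1)^0·-1^-2·+1^4 = +1.
(a,b)_29: α=0, u≡1; β=-2, v≡15 (mod 29); (1|29)=+1, (15|29)=-1; sign (−1)^0·+1^-2·-1^0 = +1.
|Ram(-22, -34034)| = 4, even; anisotropic at {2, 7, 17, ∞}.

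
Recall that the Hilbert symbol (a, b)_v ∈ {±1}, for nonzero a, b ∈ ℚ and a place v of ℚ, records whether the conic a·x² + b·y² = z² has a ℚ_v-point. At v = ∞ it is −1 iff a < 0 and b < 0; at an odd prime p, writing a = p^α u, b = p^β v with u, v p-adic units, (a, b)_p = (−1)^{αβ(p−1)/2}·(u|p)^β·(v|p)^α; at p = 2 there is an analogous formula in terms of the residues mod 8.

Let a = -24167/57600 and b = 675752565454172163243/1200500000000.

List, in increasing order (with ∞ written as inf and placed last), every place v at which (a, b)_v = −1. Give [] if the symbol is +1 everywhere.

Mod squares: a ≡ -143, b ≡ 15. Check v ∈ {∞, 2, 3, 5, 7, 11, 13, 17, 41}.
v=41: a=41^0·(≡20), b=41^2·(≡15) mod 41; (20|41)=+1, (15|41)=-1; (−1)^{0·2·20}·(+1)^2·(-1)^0 = +1.
v=17: a=17^0·(≡6), b=17^2·(≡8) mod 17; (6|17)=-1, (8|17)=+1; (−1)^{0·2·8}·(-1)^2·(+1)^0 = +1.
v=2: v_2(a)=-8, v_2(b)=-8; units ≡ 1, 7 (mod 8); ε·ε+αω+βω = 0·1+-8·0+-8·0 ≡ 0  ⇒  (a,b)_2 = +1.
v=13: a=13^3·(≡8), b=13^6·(≡5) mod 13; (8|13)=-1, (5|13)=-1; (−1)^{3·6·6}·(-1)^6·(-1)^3 = -1.
v=3: a=3^-2·(≡1), b=3^9·(≡2) mod 3; (1|3)=+1, (2|3)=-1; (−1)^{-2·9·1}·(+1)^9·(-1)^-2 = +1.
v=11: a=11^1·(≡9), b=11^4·(≡1) mod 11; (9|11)=+1, (1|11)=+1; (−1)^{1·4·5}·(+1)^4·(+1)^1 = +1.
v=7: a=7^0·(≡1), b=7^-4·(≡2) mod 7; (1|7)=+1, (2|7)=+1; (−1)^{0·-4·3}·(+1)^-4·(+1)^0 = +1.
v=∞: -143 < 0 and 15 > 0  ⇒  (a,b)_∞ = +1.
v=5: a=5^-2·(≡2), b=5^-9·(≡3) mod 5; (2|5)=-1, (3|5)=-1; (−1)^{-2·-9·2}·(-1)^-9·(-1)^-2 = -1.
|Ram(-143, 15)| = 2, even; anisotropic at {5, 13}.

[5, 13]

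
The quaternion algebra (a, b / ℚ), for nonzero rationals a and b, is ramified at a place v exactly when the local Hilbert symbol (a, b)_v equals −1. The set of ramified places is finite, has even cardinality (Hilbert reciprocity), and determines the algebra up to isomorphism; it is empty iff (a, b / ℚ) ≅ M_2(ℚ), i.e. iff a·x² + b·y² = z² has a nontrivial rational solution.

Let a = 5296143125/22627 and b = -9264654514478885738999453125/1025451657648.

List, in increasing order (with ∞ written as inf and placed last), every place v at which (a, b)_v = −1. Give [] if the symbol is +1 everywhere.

Mod squares: a ≡ 9376367, b ≡ -352495. Check v ∈ {∞, 2, 3, 5, 7, 11, 13, 17, 19, 23, 29}.
v=11: a=11^-3·(≡7), b=11^-5·(≡5) mod 11; (7|11)=-1, (5|11)=+1; (−1)^{-3·-5·5}·(-1)^-5·(+1)^-3 = +1.
v=5: a=5^4·(≡2), b=5^7·(≡4) mod 5; (2|5)=-1, (4|5)=+1; (−1)^{4·7·2}·(-1)^7·(+1)^4 = -1.
v=23: a=23^0·(≡12), b=23^2·(≡18) mod 23; (12|23)=+1, (18|23)=+1; (−1)^{0·2·11}·(+1)^2·(+1)^0 = +1.
v=29: a=29^1·(≡18), b=29^3·(≡1) mod 29; (18|29)=-1, (1|29)=+1; (−1)^{1·3·14}·(-1)^3·(+1)^1 = -1.
v=19: a=19^1·(≡4), b=19^2·(≡18) mod 19; (4|19)=+1, (18|19)=-1; (−1)^{1·2·9}·(+1)^2·(-1)^1 = -1.
v=17: a=17^-1·(≡3), b=17^-3·(≡12) mod 17; (3|17)=-1, (12|17)=-1; (−1)^{-1·-3·8}·(-1)^-3·(-1)^-1 = +1.
v=3: a=3^0·(≡2), b=3^-4·(≡2) mod 3; (2|3)=-1, (2|3)=-1; (−1)^{0·-4·1}·(-1)^-4·(-1)^0 = +1.
v=2: v_2(a)=0, v_2(b)=-4; units ≡ 7, 1 (mod 8); ε·ε+αω+βω = 1·0+0·0+-4·0 ≡ 0  ⇒  (a,b)_2 = +1.
v=7: a=7^1·(≡6), b=7^4·(≡2) mod 7; (6|7)=-1, (2|7)=+1; (−1)^{1·4·3}·(-1)^4·(+1)^1 = +1.
v=∞: 9376367 > 0 and -352495 < 0  ⇒  (a,b)_∞ = +1.
v=13: a=13^3·(≡5), b=13^9·(≡10) mod 13; (5|13)=-1, (10|13)=+1; (−1)^{3·9·6}·(-1)^9·(+1)^3 = -1.
Ram(9376367, -352495) = {5, 13, 19, 29}; no ℚ_5-point on the conic.

[5, 13, 19, 29]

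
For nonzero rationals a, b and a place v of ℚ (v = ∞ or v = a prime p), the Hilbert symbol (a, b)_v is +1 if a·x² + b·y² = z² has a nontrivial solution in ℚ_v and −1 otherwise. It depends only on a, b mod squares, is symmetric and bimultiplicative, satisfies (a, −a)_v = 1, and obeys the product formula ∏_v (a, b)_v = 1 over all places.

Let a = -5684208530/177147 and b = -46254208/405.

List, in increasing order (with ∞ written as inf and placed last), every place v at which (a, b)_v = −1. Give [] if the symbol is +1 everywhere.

(a, b) ≡ (-2310, -10010) mod (ℚ^×)²; places V = {2, 3, 5, 7, 11, 13, 19, ∞}.
(a,b)_2: α=1, β=7; u≡5, v≡3 (mod 8); ε(u)ε(v)=0·1, αω(v)=1·1, βω(u)=7·1; sum ≡ 0  ⇒  +1.
(a,b)_13: α=2, u≡4; β=1, v≡3 (mod 13); (4|13)=+1, (3|13)=+1; sign (−1)^0·+1^1·+1^2 = +1.
(a,b)_7: α=1, u≡6; β=1, v≡3 (mod 7); (6|7)=-1, (3|7)=-1; sign (−1)^1·-1^1·-1^1 = -1.
(a,b)_19: α=2, u≡14; β=2, v≡14 (mod 19); (14|19)=-1, (14|19)=-1; sign (−1)^0·-1^2·-1^2 = +1.
(a,b)_5: α=1, u≡2; β=-1, v≡2 (mod 5); (2|5)=-1, (2|5)=-1; sign (−1)^0·-1^-1·-1^1 = +1.
(a,b)_3: α=-11, u≡1; β=-4, v≡1 (mod 3); (1|3)=+1, (1|3)=+1; sign (−1)^0·+1^-4·+1^-11 = +1.
(a,b)_∞: sgn(-2310)=−, sgn(-10010)=−, so -1.
(a,b)_11: α=3, u≡7; β=1, v≡1 (mod 11); (7|11)=-1, (1|11)=+1; sign (−1)^1·-1^1·+1^3 = +1.
|Ram(-2310, -10010)| = 2, even; anisotropic at {7, ∞}.

[7, inf]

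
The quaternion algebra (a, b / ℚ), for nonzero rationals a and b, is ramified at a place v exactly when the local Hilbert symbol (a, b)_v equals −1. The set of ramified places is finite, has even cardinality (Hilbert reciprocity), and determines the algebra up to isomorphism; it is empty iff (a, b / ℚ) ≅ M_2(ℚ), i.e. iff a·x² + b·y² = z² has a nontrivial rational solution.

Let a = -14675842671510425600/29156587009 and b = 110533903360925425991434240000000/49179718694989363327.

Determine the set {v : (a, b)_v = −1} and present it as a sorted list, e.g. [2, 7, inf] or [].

[2, 13]

Mod squares: a ≡ -41, b ≡ 18655. Check v ∈ {∞, 2, 5, 7, 11, 13, 19, 23, 37, 41, 43}.
v=19: a=19^-4·(≡9), b=19^-8·(≡16) mod 19; (9|19)=+1, (16|19)=+1; (−1)^{-4·-8·9}·(+1)^-8·(+1)^-4 = +1.
v=37: a=37^2·(≡12), b=37^4·(≡33) mod 37; (12|37)=+1, (33|37)=+1; (−1)^{2·4·18}·(+1)^4·(+1)^2 = +1.
v=5: a=5^2·(≡4), b=5^7·(≡1) mod 5; (4|5)=+1, (1|5)=+1; (−1)^{2·7·2}·(+1)^7·(+1)^2 = +1.
v=43: a=43^-2·(≡29), b=43^-4·(≡31) mod 43; (29|43)=-1, (31|43)=+1; (−1)^{-2·-4·21}·(-1)^-4·(+1)^-2 = +1.
v=∞: -41 < 0 and 18655 > 0  ⇒  (a,b)_∞ = +1.
v=11: a=11^-2·(≡9), b=11^-2·(≡10) mod 11; (9|11)=+1, (10|11)=-1; (−1)^{-2·-2·5}·(+1)^-2·(-1)^-2 = +1.
v=7: a=7^0·(≡2), b=7^-1·(≡3) mod 7; (2|7)=+1, (3|7)=-1; (−1)^{0·-1·3}·(+1)^-1·(-1)^0 = +1.
v=2: v_2(a)=12, v_2(b)=20; units ≡ 7, 7 (mod 8); ε·ε+αω+βω = 1·1+12·0+20·0 ≡ 1  ⇒  (a,b)_2 = -1.
v=23: a=23^2·(≡14), b=23^4·(≡12) mod 23; (14|23)=-1, (12|23)=+1; (−1)^{2·4·11}·(-1)^4·(+1)^2 = +1.
v=13: a=13^6·(≡5), b=13^7·(≡11) mod 13; (5|13)=-1, (11|13)=-1; (−1)^{6·7·6}·(-1)^7·(-1)^6 = -1.
v=41: a=41^1·(≡25), b=41^1·(≡5) mod 41; (25|41)=+1, (5|41)=+1; (−1)^{1·1·20}·(+1)^1·(+1)^1 = +1.
(-41, 18655 / ℚ) ramifies at {2, 13}: a division algebra.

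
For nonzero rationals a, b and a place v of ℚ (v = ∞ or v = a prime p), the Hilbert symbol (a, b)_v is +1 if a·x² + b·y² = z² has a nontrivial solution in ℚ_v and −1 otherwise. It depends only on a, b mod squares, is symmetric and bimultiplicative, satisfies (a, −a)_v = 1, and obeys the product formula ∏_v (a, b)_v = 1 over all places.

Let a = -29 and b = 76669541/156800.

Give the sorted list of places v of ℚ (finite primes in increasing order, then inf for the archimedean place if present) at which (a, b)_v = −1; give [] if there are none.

Mod squares: a ≡ -29, b ≡ 442. Check v ∈ {∞, 2, 5, 7, 13, 17, 19, 29, 31}.
v=7: a=7^0·(≡6), b=7^-2·(≡4) mod 7; (6|7)=-1, (4|7)=+1; (−1)^{0·-2·3}·(-1)^-2·(+1)^0 = +1.
v=∞: -29 < 0 and 442 > 0  ⇒  (a,b)_∞ = +1.
v=17: a=17^0·(≡5), b=17^1·(≡1) mod 17; (5|17)=-1, (1|17)=+1; (−1)^{0·1·8}·(-1)^1·(+1)^0 = -1.
v=29: a=29^1·(≡28), b=29^0·(≡7) mod 29; (28|29)=+1, (7|29)=+1; (−1)^{1·0·14}·(+1)^0·(+1)^1 = +1.
v=31: a=31^0·(≡2), b=31^2·(≡9) mod 31; (2|31)=+1, (9|31)=+1; (−1)^{0·2·15}·(+1)^2·(+1)^0 = +1.
v=2: v_2(a)=0, v_2(b)=-7; units ≡ 3, 5 (mod 8); ε·ε+αω+βω = 1·0+0·1+-7·1 ≡ 1  ⇒  (a,b)_2 = -1.
v=13: a=13^0·(≡10), b=13^1·(≡11) mod 13; (10|13)=+1, (11|13)=-1; (−1)^{0·1·6}·(+1)^1·(-1)^0 = +1.
v=5: a=5^0·(≡1), b=5^-2·(≡3) mod 5; (1|5)=+1, (3|5)=-1; (−1)^{0·-2·2}·(+1)^-2·(-1)^0 = +1.
v=19: a=19^0·(≡9), b=19^2·(≡11) mod 19; (9|19)=+1, (11|19)=+1; (−1)^{0·2·9}·(+1)^2·(+1)^0 = +1.
Ram(-29, 442) = {2, 17}; no ℚ_2-point on the conic.

[2, 17]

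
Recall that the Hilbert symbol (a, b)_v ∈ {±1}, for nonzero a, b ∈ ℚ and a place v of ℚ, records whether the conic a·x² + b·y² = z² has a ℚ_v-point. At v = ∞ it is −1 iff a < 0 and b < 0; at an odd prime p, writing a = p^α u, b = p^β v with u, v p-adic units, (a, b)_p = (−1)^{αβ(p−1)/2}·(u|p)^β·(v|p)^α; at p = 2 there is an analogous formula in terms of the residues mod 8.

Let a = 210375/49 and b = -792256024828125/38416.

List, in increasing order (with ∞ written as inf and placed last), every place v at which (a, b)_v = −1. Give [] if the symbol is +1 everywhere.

[2, 11]

Mod squares: a ≡ 935, b ≡ -221. Check v ∈ {∞, 2, 3, 5, 7, 11, 13, 17}.
v=3: a=3^2·(≡2), b=3^8·(≡1) mod 3; (2|3)=-1, (1|3)=+1; (−1)^{2·8·1}·(-1)^8·(+1)^2 = +1.
v=5: a=5^3·(≡2), b=5^6·(≡1) mod 5; (2|5)=-1, (1|5)=+1; (−1)^{3·6·2}·(-1)^6·(+1)^3 = +1.
v=11: a=11^1·(≡8), b=11^2·(≡6) mod 11; (8|11)=-1, (6|11)=-1; (−1)^{1·2·5}·(-1)^2·(-1)^1 = -1.
v=∞: 935 > 0 and -221 < 0  ⇒  (a,b)_∞ = +1.
v=2: v_2(a)=0, v_2(b)=-4; units ≡ 7, 3 (mod 8); ε·ε+αω+βω = 1·1+0·1+-4·0 ≡ 1  ⇒  (a,b)_2 = -1.
v=13: a=13^0·(≡10), b=13^1·(≡3) mod 13; (10|13)=+1, (3|13)=+1; (−1)^{0·1·6}·(+1)^1·(+1)^0 = +1.
v=7: a=7^-2·(≡4), b=7^-4·(≡5) mod 7; (4|7)=+1, (5|7)=-1; (−1)^{-2·-4·3}·(+1)^-4·(-1)^-2 = +1.
v=17: a=17^1·(≡9), b=17^3·(≡4) mod 17; (9|17)=+1, (4|17)=+1; (−1)^{1·3·8}·(+1)^3·(+1)^1 = +1.
|Ram(935, -221)| = 2, even; anisotropic at {2, 11}.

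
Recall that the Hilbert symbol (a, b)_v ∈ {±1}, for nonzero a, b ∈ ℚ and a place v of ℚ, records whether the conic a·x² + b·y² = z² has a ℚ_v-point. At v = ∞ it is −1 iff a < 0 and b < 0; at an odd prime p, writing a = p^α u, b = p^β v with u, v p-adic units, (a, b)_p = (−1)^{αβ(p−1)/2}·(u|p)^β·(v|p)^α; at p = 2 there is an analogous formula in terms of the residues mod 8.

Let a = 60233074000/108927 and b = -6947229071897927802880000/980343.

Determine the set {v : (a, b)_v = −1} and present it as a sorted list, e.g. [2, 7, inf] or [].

[2, 11]

(a, b) ≡ (20995, -46189) mod (ℚ^×)²; places V = {2, 3, 5, 7, 11, 13, 17, 19, ∞}.
(a,b)_11: α=6, u≡2; β=13, v≡5 (mod 11); (2|11)=-1, (5|11)=+1; sign (−1)^0·-1^13·+1^6 = -1.
(a,b)_2: α=4, β=16; u≡3, v≡3 (mod 8); ε(u)ε(v)=1·1, αω(v)=4·1, βω(u)=16·1; sum ≡ 1  ⇒  -1.
(a,b)_3: α=-2, u≡1; β=-4, v≡2 (mod 3); (1|3)=+1, (2|3)=-1; sign (−1)^0·+1^-4·-1^-2 = +1.
(a,b)_7: α=-2, u≡2; β=-2, v≡2 (mod 7); (2|7)=+1, (2|7)=+1; sign (−1)^0·+1^-2·+1^-2 = +1.
(a,b)_∞: sgn(20995)=+, sgn(-46189)=−, so +1.
(a,b)_5: α=3, u≡1; β=4, v≡4 (mod 5); (1|5)=+1, (4|5)=+1; sign (−1)^0·+1^4·+1^3 = +1.
(a,b)_17: α=1, u≡11; β=3, v≡7 (mod 17); (11|17)=-1, (7|17)=-1; sign (−1)^0·-1^3·-1^1 = +1.
(a,b)_19: α=-1, u≡2; β=-1, v≡9 (mod 19); (2|19)=-1, (9|19)=+1; sign (−1)^1·-1^-1·+1^-1 = +1.
(a,b)_13: α=-1, u≡3; β=-1, v≡3 (mod 13); (3|13)=+1, (3|13)=+1; sign (−1)^0·+1^-1·+1^-1 = +1.
|Ram(20995, -46189)| = 2, even; anisotropic at {2, 11}.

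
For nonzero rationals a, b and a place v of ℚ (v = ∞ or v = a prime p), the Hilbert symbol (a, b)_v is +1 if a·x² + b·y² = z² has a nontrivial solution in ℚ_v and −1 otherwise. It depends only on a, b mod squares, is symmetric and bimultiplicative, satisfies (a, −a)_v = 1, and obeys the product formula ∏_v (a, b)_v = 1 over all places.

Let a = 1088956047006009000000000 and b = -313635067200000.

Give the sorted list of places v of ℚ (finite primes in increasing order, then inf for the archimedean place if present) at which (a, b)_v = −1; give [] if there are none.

[2, 5, 13, 19]

Mod squares: a ≡ 17290, b ≡ -3570. Check v ∈ {∞, 2, 3, 5, 7, 13, 17, 19}.
v=5: a=5^9·(≡3), b=5^5·(≡1) mod 5; (3|5)=-1, (1|5)=+1; (−1)^{9·5·2}·(-1)^5·(+1)^9 = -1.
v=∞: 17290 > 0 and -3570 < 0  ⇒  (a,b)_∞ = +1.
v=2: v_2(a)=9, v_2(b)=9; units ≡ 5, 7 (mod 8); ε·ε+αω+βω = 0·1+9·0+9·1 ≡ 1  ⇒  (a,b)_2 = -1.
v=17: a=17^2·(≡16), b=17^1·(≡3) mod 17; (16|17)=+1, (3|17)=-1; (−1)^{2·1·8}·(+1)^1·(-1)^2 = +1.
v=7: a=7^3·(≡5), b=7^1·(≡1) mod 7; (5|7)=-1, (1|7)=+1; (−1)^{3·1·3}·(-1)^1·(+1)^3 = +1.
v=3: a=3^6·(≡1), b=3^3·(≡1) mod 3; (1|3)=+1, (1|3)=+1; (−1)^{6·3·1}·(+1)^3·(+1)^6 = +1.
v=19: a=19^3·(≡6), b=19^2·(≡2) mod 19; (6|19)=+1, (2|19)=-1; (−1)^{3·2·9}·(+1)^2·(-1)^3 = -1.
v=13: a=13^3·(≡10), b=13^2·(≡7) mod 13; (10|13)=+1, (7|13)=-1; (−1)^{3·2·6}·(+1)^2·(-1)^3 = -1.
(17290, -3570 / ℚ) ramifies at {2, 5, 13, 19}: a division algebra.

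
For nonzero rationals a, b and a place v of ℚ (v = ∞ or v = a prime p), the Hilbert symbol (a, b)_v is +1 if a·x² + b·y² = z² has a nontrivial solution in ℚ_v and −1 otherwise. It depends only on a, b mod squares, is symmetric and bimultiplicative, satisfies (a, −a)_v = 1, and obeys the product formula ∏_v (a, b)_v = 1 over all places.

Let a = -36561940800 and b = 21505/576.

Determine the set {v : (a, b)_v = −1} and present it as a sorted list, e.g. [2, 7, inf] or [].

[5, 11, 17, 23]

Mod squares: a ≡ -357, b ≡ 21505. Check v ∈ {∞, 2, 3, 5, 7, 11, 17, 23}.
v=3: a=3^1·(≡1), b=3^-2·(≡1) mod 3; (1|3)=+1, (1|3)=+1; (−1)^{1·-2·1}·(+1)^-2·(+1)^1 = +1.
v=2: v_2(a)=6, v_2(b)=-6; units ≡ 3, 1 (mod 8); ε·ε+αω+βω = 1·0+6·0+-6·1 ≡ 0  ⇒  (a,b)_2 = +1.
v=7: a=7^1·(≡6), b=7^0·(≡4) mod 7; (6|7)=-1, (4|7)=+1; (−1)^{1·0·3}·(-1)^0·(+1)^1 = +1.
v=∞: -357 < 0 and 21505 > 0  ⇒  (a,b)_∞ = +1.
v=17: a=17^1·(≡2), b=17^1·(≡5) mod 17; (2|17)=+1, (5|17)=-1; (−1)^{1·1·8}·(+1)^1·(-1)^1 = -1.
v=11: a=11^2·(≡8), b=11^1·(≡2) mod 11; (8|11)=-1, (2|11)=-1; (−1)^{2·1·5}·(-1)^1·(-1)^2 = -1.
v=5: a=5^2·(≡3), b=5^1·(≡1) mod 5; (3|5)=-1, (1|5)=+1; (−1)^{2·1·2}·(-1)^1·(+1)^2 = -1.
v=23: a=23^2·(≡7), b=23^1·(≡15) mod 23; (7|23)=-1, (15|23)=-1; (−1)^{2·1·11}·(-1)^1·(-1)^2 = -1.
(-357, 21505 / ℚ) ramifies at {5, 11, 17, 23}: a division algebra.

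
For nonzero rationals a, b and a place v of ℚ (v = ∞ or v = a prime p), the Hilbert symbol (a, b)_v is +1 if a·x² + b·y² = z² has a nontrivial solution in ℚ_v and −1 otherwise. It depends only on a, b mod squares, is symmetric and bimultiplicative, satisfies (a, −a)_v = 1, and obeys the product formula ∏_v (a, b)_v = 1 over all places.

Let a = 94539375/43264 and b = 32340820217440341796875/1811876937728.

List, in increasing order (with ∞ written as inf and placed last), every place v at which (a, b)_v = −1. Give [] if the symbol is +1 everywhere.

(a, b) ≡ (7, 289478) mod (ℚ^×)²; places V = {2, 3, 5, 7, 11, 13, 23, 29, 31, ∞}.
(a,b)_5: α=4, u≡2; β=10, v≡2 (mod 5); (2|5)=-1, (2|5)=-1; sign (−1)^0·-1^10·-1^4 = +1.
(a,b)_3: α=2, u≡1; β=4, v≡2 (mod 3); (1|3)=+1, (2|3)=-1; sign (−1)^0·+1^4·-1^2 = +1.
(a,b)_2: α=-8, β=-19; u≡7, v≡3 (mod 8); ε(u)ε(v)=1·1, αω(v)=-8·1, βω(u)=-19·0; sum ≡ 1  ⇒  -1.
(a,b)_11: α=0, u≡7; β=-2, v≡6 (mod 11); (7|11)=-1, (6|11)=-1; sign (−1)^0·-1^-2·-1^0 = +1.
(a,b)_13: α=-2, u≡11; β=-4, v≡2 (mod 13); (11|13)=-1, (2|13)=-1; sign (−1)^0·-1^-4·-1^-2 = +1.
(a,b)_31: α=0, u≡20; β=1, v≡9 (mod 31); (20|31)=+1, (9|31)=+1; sign (−1)^0·+1^1·+1^0 = +1.
(a,b)_∞: sgn(7)=+, sgn(289478)=+, so +1.
(a,b)_23: α=0, u≡14; β=1, v≡7 (mod 23); (14|23)=-1, (7|23)=-1; sign (−1)^0·-1^1·-1^0 = -1.
(a,b)_7: α=5, u≡1; β=11, v≡5 (mod 7); (1|7)=+1, (5|7)=-1; sign (−1)^1·+1^11·-1^5 = +1.
(a,b)_29: α=0, u≡4; β=1, v≡1 (mod 29); (4|29)=+1, (1|29)=+1; sign (−1)^0·+1^1·+1^0 = +1.
Ram(7, 289478) = {2, 23}; no ℚ_2-point on the conic.

[2, 23]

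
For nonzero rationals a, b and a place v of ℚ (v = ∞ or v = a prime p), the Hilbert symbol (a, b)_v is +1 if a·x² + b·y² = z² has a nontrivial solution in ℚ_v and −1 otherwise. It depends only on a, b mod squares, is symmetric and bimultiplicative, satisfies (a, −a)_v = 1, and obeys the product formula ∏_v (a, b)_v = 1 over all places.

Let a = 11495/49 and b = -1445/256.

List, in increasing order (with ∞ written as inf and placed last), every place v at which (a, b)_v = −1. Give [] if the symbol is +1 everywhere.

[2, 19]

(a, b) ≡ (95, -5) mod (ℚ^×)²; places V = {2, 5, 7, 11, 17, 19, ∞}.
(a,b)_2: α=0, β=-8; u≡7, v≡3 (mod 8); ε(u)ε(v)=1·1, αω(v)=0·1, βω(u)=-8·0; sum ≡ 1  ⇒  -1.
(a,b)_7: α=-2, u≡1; β=0, v≡1 (mod 7); (1|7)=+1, (1|7)=+1; sign (−1)^0·+1^0·+1^-2 = +1.
(a,b)_17: α=0, u≡7; β=2, v≡12 (mod 17); (7|17)=-1, (12|17)=-1; sign (−1)^0·-1^2·-1^0 = +1.
(a,b)_19: α=1, u≡17; β=0, v≡2 (mod 19); (17|19)=+1, (2|19)=-1; sign (−1)^0·+1^0·-1^1 = -1.
(a,b)_11: α=2, u≡8; β=0, v≡6 (mod 11); (8|11)=-1, (6|11)=-1; sign (−1)^0·-1^0·-1^2 = +1.
(a,b)_∞: sgn(95)=+, sgn(-5)=−, so +1.
(a,b)_5: α=1, u≡1; β=1, v≡1 (mod 5); (1|5)=+1, (1|5)=+1; sign (−1)^0·+1^1·+1^1 = +1.
(95, -5 / ℚ) ramifies at {2, 19}: a division algebra.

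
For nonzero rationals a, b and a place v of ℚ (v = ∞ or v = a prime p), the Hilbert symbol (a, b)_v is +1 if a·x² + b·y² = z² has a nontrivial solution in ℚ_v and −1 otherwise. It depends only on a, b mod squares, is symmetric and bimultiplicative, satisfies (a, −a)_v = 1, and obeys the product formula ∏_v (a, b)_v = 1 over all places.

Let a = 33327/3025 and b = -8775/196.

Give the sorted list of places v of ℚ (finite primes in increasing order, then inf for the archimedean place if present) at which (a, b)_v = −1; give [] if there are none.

[7, 13]

Mod squares: a ≡ 7, b ≡ -39. Check v ∈ {∞, 2, 3, 5, 7, 11, 13, 23}.
v=13: a=13^0·(≡11), b=13^1·(≡1) mod 13; (11|13)=-1, (1|13)=+1; (−1)^{0·1·6}·(-1)^1·(+1)^0 = -1.
v=23: a=23^2·(≡11), b=23^0·(≡22) mod 23; (11|23)=-1, (22|23)=-1; (−1)^{2·0·11}·(-1)^0·(-1)^2 = +1.
v=∞: 7 > 0 and -39 < 0  ⇒  (a,b)_∞ = +1.
v=5: a=5^-2·(≡2), b=5^2·(≡4) mod 5; (2|5)=-1, (4|5)=+1; (−1)^{-2·2·2}·(-1)^2·(+1)^-2 = +1.
v=3: a=3^2·(≡1), b=3^3·(≡2) mod 3; (1|3)=+1, (2|3)=-1; (−1)^{2·3·1}·(+1)^3·(-1)^2 = +1.
v=2: v_2(a)=0, v_2(b)=-2; units ≡ 7, 1 (mod 8); ε·ε+αω+βω = 1·0+0·0+-2·0 ≡ 0  ⇒  (a,b)_2 = +1.
v=7: a=7^1·(≡1), b=7^-2·(≡6) mod 7; (1|7)=+1, (6|7)=-1; (−1)^{1·-2·3}·(+1)^-2·(-1)^1 = -1.
v=11: a=11^-2·(≡10), b=11^0·(≡4) mod 11; (10|11)=-1, (4|11)=+1; (−1)^{-2·0·5}·(-1)^0·(+1)^-2 = +1.
(7, -39 / ℚ) ramifies at {7, 13}: a division algebra.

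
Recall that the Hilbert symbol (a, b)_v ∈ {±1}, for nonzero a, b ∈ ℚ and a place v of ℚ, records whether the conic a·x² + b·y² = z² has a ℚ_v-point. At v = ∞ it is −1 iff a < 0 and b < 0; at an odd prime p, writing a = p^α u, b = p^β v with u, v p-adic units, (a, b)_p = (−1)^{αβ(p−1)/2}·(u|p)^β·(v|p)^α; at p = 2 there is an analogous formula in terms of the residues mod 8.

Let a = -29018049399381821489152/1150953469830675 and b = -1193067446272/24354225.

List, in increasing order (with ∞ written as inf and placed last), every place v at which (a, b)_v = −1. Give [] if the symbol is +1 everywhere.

[2, 3, 17, 19, 23, inf]

Mod squares: a ≡ -2001, b ≡ -430882. Check v ∈ {∞, 2, 3, 5, 7, 13, 17, 19, 23, 29, 47, 59}.
v=∞: -2001 < 0 and -430882 < 0  ⇒  (a,b)_∞ = -1.
v=59: a=59^2·(≡16), b=59^0·(≡8) mod 59; (16|59)=+1, (8|59)=-1; (−1)^{2·0·29}·(+1)^0·(-1)^2 = +1.
v=17: a=17^2·(≡14), b=17^1·(≡9) mod 17; (14|17)=-1, (9|17)=+1; (−1)^{2·1·8}·(-1)^1·(+1)^2 = -1.
v=7: a=7^-6·(≡2), b=7^-2·(≡3) mod 7; (2|7)=+1, (3|7)=-1; (−1)^{-6·-2·3}·(+1)^-2·(-1)^-6 = +1.
v=19: a=19^2·(≡18), b=19^1·(≡3) mod 19; (18|19)=-1, (3|19)=-1; (−1)^{2·1·9}·(-1)^1·(-1)^2 = -1.
v=3: a=3^-11·(≡2), b=3^-2·(≡2) mod 3; (2|3)=-1, (2|3)=-1; (−1)^{-11·-2·1}·(-1)^-2·(-1)^-11 = -1.
v=23: a=23^1·(≡7), b=23^1·(≡19) mod 23; (7|23)=-1, (19|23)=-1; (−1)^{1·1·11}·(-1)^1·(-1)^1 = -1.
v=2: v_2(a)=22, v_2(b)=15; units ≡ 7, 7 (mod 8); ε·ε+αω+βω = 1·1+22·0+15·0 ≡ 1  ⇒  (a,b)_2 = -1.
v=47: a=47^-2·(≡5), b=47^-2·(≡34) mod 47; (5|47)=-1, (34|47)=+1; (−1)^{-2·-2·23}·(-1)^-2·(+1)^-2 = +1.
v=5: a=5^-2·(≡4), b=5^-2·(≡2) mod 5; (4|5)=+1, (2|5)=-1; (−1)^{-2·-2·2}·(+1)^-2·(-1)^-2 = +1.
v=29: a=29^1·(≡10), b=29^1·(≡27) mod 29; (10|29)=-1, (27|29)=-1; (−1)^{1·1·14}·(-1)^1·(-1)^1 = +1.
v=13: a=13^4·(≡3), b=13^2·(≡1) mod 13; (3|13)=+1, (1|13)=+1; (−1)^{4·2·6}·(+1)^2·(+1)^4 = +1.
(-2001, -430882 / ℚ) ramifies at {2, 3, 17, 19, 23, ∞}: a division algebra.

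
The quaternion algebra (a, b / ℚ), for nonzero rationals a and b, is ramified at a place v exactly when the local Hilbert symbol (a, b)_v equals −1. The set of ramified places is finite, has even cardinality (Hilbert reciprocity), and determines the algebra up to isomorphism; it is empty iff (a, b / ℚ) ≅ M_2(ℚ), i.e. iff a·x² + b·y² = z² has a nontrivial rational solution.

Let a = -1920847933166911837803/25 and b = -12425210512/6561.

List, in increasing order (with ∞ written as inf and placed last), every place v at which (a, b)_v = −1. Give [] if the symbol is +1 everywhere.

(a, b) ≡ (-244283, -2687113) mod (ℚ^×)²; places V = {2, 3, 5, 11, 13, 17, 19, 23, 43, ∞}.
(a,b)_5: α=-2, u≡2; β=0, v≡3 (mod 5); (2|5)=-1, (3|5)=-1; sign (−1)^0·-1^0·-1^-2 = +1.
(a,b)_∞: sgn(-244283)=−, sgn(-2687113)=−, so -1.
(a,b)_11: α=4, u≡1; β=1, v≡4 (mod 11); (1|11)=+1, (4|11)=+1; sign (−1)^0·+1^1·+1^4 = +1.
(a,b)_13: α=3, u≡8; β=1, v≡12 (mod 13); (8|13)=-1, (12|13)=+1; sign (−1)^0·-1^1·+1^3 = -1.
(a,b)_2: α=0, β=4; u≡5, v≡7 (mod 8); ε(u)ε(v)=0·1, αω(v)=0·0, βω(u)=4·1; sum ≡ 0  ⇒  +1.
(a,b)_17: α=0, u≡5; β=2, v≡9 (mod 17); (5|17)=-1, (9|17)=+1; sign (−1)^0·-1^2·+1^0 = +1.
(a,b)_3: α=2, u≡1; β=-8, v≡2 (mod 3); (1|3)=+1, (2|3)=-1; sign (−1)^0·+1^-8·-1^2 = +1.
(a,b)_23: α=3, u≡10; β=1, v≡13 (mod 23); (10|23)=-1, (13|23)=+1; sign (−1)^1·-1^1·+1^3 = +1.
(a,b)_19: α=3, u≡11; β=1, v≡1 (mod 19); (11|19)=+1, (1|19)=+1; sign (−1)^1·+1^1·+1^3 = -1.
(a,b)_43: α=3, u≡1; β=1, v≡1 (mod 43); (1|43)=+1, (1|43)=+1; sign (−1)^1·+1^1·+1^3 = -1.
(-244283, -2687113 / ℚ) ramifies at {13, 19, 43, ∞}: a division algebra.

[13, 19, 43, inf]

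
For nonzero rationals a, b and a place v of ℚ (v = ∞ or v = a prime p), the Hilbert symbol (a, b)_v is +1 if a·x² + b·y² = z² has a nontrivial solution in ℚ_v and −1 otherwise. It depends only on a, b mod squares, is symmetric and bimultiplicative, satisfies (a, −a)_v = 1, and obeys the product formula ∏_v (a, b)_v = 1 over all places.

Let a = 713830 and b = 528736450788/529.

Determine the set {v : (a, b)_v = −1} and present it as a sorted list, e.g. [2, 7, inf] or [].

[5, 17]

Mod squares: a ≡ 2470, b ≡ 17. Check v ∈ {∞, 2, 3, 5, 7, 13, 17, 19, 23}.
v=17: a=17^2·(≡5), b=17^3·(≡8) mod 17; (5|17)=-1, (8|17)=+1; (−1)^{2·3·8}·(-1)^3·(+1)^2 = -1.
v=3: a=3^0·(≡1), b=3^2·(≡2) mod 3; (1|3)=+1, (2|3)=-1; (−1)^{0·2·1}·(+1)^2·(-1)^0 = +1.
v=∞: 2470 > 0 and 17 > 0  ⇒  (a,b)_∞ = +1.
v=13: a=13^1·(≡11), b=13^2·(≡3) mod 13; (11|13)=-1, (3|13)=+1; (−1)^{1·2·6}·(-1)^2·(+1)^1 = +1.
v=2: v_2(a)=1, v_2(b)=2; units ≡ 3, 1 (mod 8); ε·ε+αω+βω = 1·0+1·0+2·1 ≡ 0  ⇒  (a,b)_2 = +1.
v=7: a=7^0·(≡5), b=7^2·(≡6) mod 7; (5|7)=-1, (6|7)=-1; (−1)^{0·2·3}·(-1)^2·(-1)^0 = +1.
v=5: a=5^1·(≡1), b=5^0·(≡2) mod 5; (1|5)=+1, (2|5)=-1; (−1)^{1·0·2}·(+1)^0·(-1)^1 = -1.
v=23: a=23^0·(≡2), b=23^-2·(≡14) mod 23; (2|23)=+1, (14|23)=-1; (−1)^{0·-2·11}·(+1)^-2·(-1)^0 = +1.
v=19: a=19^1·(≡7), b=19^2·(≡16) mod 19; (7|19)=+1, (16|19)=+1; (−1)^{1·2·9}·(+1)^2·(+1)^1 = +1.
(2470, 17 / ℚ) ramifies at {5, 17}: a division algebra.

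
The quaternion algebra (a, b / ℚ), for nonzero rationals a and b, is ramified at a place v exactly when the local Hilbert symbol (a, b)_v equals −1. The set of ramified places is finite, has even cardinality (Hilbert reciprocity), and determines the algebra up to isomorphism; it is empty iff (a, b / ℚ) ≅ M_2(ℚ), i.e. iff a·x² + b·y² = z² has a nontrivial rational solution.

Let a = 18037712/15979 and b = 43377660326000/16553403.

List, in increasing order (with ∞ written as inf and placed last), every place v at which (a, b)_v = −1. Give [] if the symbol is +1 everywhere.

(a, b) ≡ (1463, 4849845) mod (ℚ^×)²; places V = {2, 3, 5, 7, 11, 13, 17, 19, 29, 37, ∞}.
(a,b)_19: α=-1, u≡1; β=1, v≡1 (mod 19); (1|19)=+1, (1|19)=+1; sign (−1)^1·+1^1·+1^-1 = -1.
(a,b)_17: α=0, u≡2; β=1, v≡1 (mod 17); (2|17)=+1, (1|17)=+1; sign (−1)^0·+1^1·+1^0 = +1.
(a,b)_29: α=-2, u≡23; β=-2, v≡1 (mod 29); (23|29)=+1, (1|29)=+1; sign (−1)^0·+1^-2·+1^-2 = +1.
(a,b)_7: α=1, u≡5; β=3, v≡3 (mod 7); (5|7)=-1, (3|7)=-1; sign (−1)^1·-1^3·-1^1 = -1.
(a,b)_2: α=4, β=4; u≡7, v≡5 (mod 8); ε(u)ε(v)=1·0, αω(v)=4·1, βω(u)=4·0; sum ≡ 0  ⇒  +1.
(a,b)_3: α=0, u≡2; β=-9, v≡2 (mod 3); (2|3)=-1, (2|3)=-1; sign (−1)^0·-1^-9·-1^0 = -1.
(a,b)_∞: sgn(1463)=+, sgn(4849845)=+, so +1.
(a,b)_11: α=5, u≡5; β=1, v≡3 (mod 11); (5|11)=+1, (3|11)=+1; sign (−1)^1·+1^1·+1^5 = -1.
(a,b)_5: α=0, u≡3; β=3, v≡1 (mod 5); (3|5)=-1, (1|5)=+1; sign (−1)^0·-1^3·+1^0 = -1.
(a,b)_37: α=0, u≡2; β=2, v≡26 (mod 37); (2|37)=-1, (26|37)=+1; sign (−1)^0·-1^2·+1^0 = +1.
(a,b)_13: α=0, u≡2; β=1, v≡1 (mod 13); (2|13)=-1, (1|13)=+1; sign (−1)^0·-1^1·+1^0 = -1.
Ram(1463, 4849845) = {3, 5, 7, 11, 13, 19}; no ℚ_3-point on the conic.

[3, 5, 7, 11, 13, 19]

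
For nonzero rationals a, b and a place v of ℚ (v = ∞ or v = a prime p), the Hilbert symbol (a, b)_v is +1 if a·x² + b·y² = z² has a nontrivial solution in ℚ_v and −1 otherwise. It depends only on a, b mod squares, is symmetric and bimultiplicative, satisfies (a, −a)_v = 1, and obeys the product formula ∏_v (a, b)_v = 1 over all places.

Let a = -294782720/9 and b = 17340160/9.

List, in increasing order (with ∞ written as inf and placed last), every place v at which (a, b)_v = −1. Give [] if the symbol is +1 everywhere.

(a, b) ≡ (-1151495, 67735) mod (ℚ^×)²; places V = {2, 3, 5, 17, 19, 23, 31, ∞}.
(a,b)_19: α=1, u≡5; β=1, v≡12 (mod 19); (5|19)=+1, (12|19)=-1; sign (−1)^1·+1^1·-1^1 = +1.
(a,b)_∞: sgn(-1151495)=−, sgn(67735)=+, so +1.
(a,b)_2: α=8, β=8; u≡1, v≡7 (mod 8); ε(u)ε(v)=0·1, αω(v)=8·0, βω(u)=8·0; sum ≡ 0  ⇒  +1.
(a,b)_31: α=1, u≡11; β=1, v≡3 (mod 31); (11|31)=-1, (3|31)=-1; sign (−1)^1·-1^1·-1^1 = -1.
(a,b)_3: α=-2, u≡1; β=-2, v≡1 (mod 3); (1|3)=+1, (1|3)=+1; sign (−1)^0·+1^-2·+1^-2 = +1.
(a,b)_23: α=1, u≡2; β=1, v≡8 (mod 23); (2|23)=+1, (8|23)=+1; sign (−1)^1·+1^1·+1^1 = -1.
(a,b)_5: α=1, u≡4; β=1, v≡3 (mod 5); (4|5)=+1, (3|5)=-1; sign (−1)^0·+1^1·-1^1 = -1.
(a,b)_17: α=1, u≡3; β=0, v≡14 (mod 17); (3|17)=-1, (14|17)=-1; sign (−1)^0·-1^0·-1^1 = -1.
|Ram(-1151495, 67735)| = 4, even; anisotropic at {5, 17, 23, 31}.

[5, 17, 23, 31]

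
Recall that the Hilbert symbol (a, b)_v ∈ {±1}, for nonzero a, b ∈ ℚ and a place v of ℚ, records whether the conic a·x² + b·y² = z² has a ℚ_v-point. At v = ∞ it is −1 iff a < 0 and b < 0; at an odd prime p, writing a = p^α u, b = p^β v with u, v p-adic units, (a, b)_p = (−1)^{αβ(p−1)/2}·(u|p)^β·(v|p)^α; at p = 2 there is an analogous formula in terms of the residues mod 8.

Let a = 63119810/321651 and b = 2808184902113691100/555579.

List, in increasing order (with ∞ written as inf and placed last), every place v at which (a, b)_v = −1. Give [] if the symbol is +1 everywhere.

[2, 11, 13, 17]

(a, b) ≡ (24310, 46189) mod (ℚ^×)²; places V = {2, 3, 5, 7, 11, 13, 17, 19, ∞}.
(a,b)_11: α=-1, u≡2; β=1, v≡6 (mod 11); (2|11)=-1, (6|11)=-1; sign (−1)^1·-1^1·-1^-1 = -1.
(a,b)_5: α=1, u≡2; β=2, v≡1 (mod 5); (2|5)=-1, (1|5)=+1; sign (−1)^0·-1^2·+1^1 = +1.
(a,b)_3: α=-4, u≡1; β=-4, v≡1 (mod 3); (1|3)=+1, (1|3)=+1; sign (−1)^0·+1^-4·+1^-4 = +1.
(a,b)_7: α=0, u≡5; β=2, v≡5 (mod 7); (5|7)=-1, (5|7)=-1; sign (−1)^0·-1^2·-1^0 = +1.
(a,b)_2: α=1, β=2; u≡3, v≡5 (mod 8); ε(u)ε(v)=1·0, αω(v)=1·1, βω(u)=2·1; sum ≡ 1  ⇒  -1.
(a,b)_17: α=1, u≡1; β=3, v≡14 (mod 17); (1|17)=+1, (14|17)=-1; sign (−1)^0·+1^3·-1^1 = -1.
(a,b)_13: α=5, u≡8; β=9, v≡1 (mod 13); (8|13)=-1, (1|13)=+1; sign (−1)^0·-1^9·+1^5 = -1.
(a,b)_19: α=-2, u≡7; β=-3, v≡18 (mod 19); (7|19)=+1, (18|19)=-1; sign (−1)^0·+1^-3·-1^-2 = +1.
(a,b)_∞: sgn(24310)=+, sgn(46189)=+, so +1.
(24310, 46189 / ℚ) ramifies at {2, 11, 13, 17}: a division algebra.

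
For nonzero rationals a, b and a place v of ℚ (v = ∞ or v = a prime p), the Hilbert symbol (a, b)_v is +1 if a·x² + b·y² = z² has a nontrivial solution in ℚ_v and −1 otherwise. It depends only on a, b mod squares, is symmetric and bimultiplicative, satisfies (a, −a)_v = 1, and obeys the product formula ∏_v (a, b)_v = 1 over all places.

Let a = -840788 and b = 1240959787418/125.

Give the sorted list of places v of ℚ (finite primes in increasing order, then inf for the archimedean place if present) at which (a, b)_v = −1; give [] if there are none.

(a, b) ≡ (-210197, 74290) mod (ℚ^×)²; places V = {2, 5, 13, 17, 19, 23, 37, ∞}.
(a,b)_2: α=2, β=1; u≡3, v≡1 (mod 8); ε(u)ε(v)=1·0, αω(v)=2·0, βω(u)=1·1; sum ≡ 1  ⇒  -1.
(a,b)_19: α=1, u≡18; β=3, v≡15 (mod 19); (18|19)=-1, (15|19)=-1; sign (−1)^1·-1^3·-1^1 = -1.
(a,b)_13: α=1, u≡12; β=2, v≡8 (mod 13); (12|13)=+1, (8|13)=-1; sign (−1)^0·+1^2·-1^1 = -1.
(a,b)_∞: sgn(-210197)=−, sgn(74290)=+, so +1.
(a,b)_5: α=0, u≡2; β=-3, v≡3 (mod 5); (2|5)=-1, (3|5)=-1; sign (−1)^0·-1^-3·-1^0 = -1.
(a,b)_37: α=1, u≡31; β=2, v≡31 (mod 37); (31|37)=-1, (31|37)=-1; sign (−1)^0·-1^2·-1^1 = -1.
(a,b)_23: α=1, u≡14; β=1, v≡22 (mod 23); (14|23)=-1, (22|23)=-1; sign (−1)^1·-1^1·-1^1 = -1.
(a,b)_17: α=0, u≡15; β=1, v≡9 (mod 17); (15|17)=+1, (9|17)=+1; sign (−1)^0·+1^1·+1^0 = +1.
(-210197, 74290 / ℚ) ramifies at {2, 5, 13, 19, 23, 37}: a division algebra.

[2, 5, 13, 19, 23, 37]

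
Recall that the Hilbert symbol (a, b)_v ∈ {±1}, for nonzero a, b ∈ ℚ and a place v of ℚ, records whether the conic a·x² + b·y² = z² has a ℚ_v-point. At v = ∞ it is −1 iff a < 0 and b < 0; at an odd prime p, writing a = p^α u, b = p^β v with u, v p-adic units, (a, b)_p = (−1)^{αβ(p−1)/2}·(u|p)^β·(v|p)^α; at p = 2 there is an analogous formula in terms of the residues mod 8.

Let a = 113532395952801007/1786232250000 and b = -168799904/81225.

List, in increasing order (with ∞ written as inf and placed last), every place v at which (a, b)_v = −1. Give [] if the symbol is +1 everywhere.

[2, 13]

(a, b) ≡ (7, -26) mod (ℚ^×)²; places V = {2, 3, 5, 7, 11, 13, 19, ∞}.
(a,b)_2: α=-4, β=5; u≡7, v≡3 (mod 8); ε(u)ε(v)=1·1, αω(v)=-4·1, βω(u)=5·0; sum ≡ 1  ⇒  -1.
(a,b)_5: α=-6, u≡3; β=-2, v≡4 (mod 5); (3|5)=-1, (4|5)=+1; sign (−1)^0·-1^-2·+1^-6 = +1.
(a,b)_∞: sgn(7)=+, sgn(-26)=−, so +1.
(a,b)_11: α=-2, u≡2; β=0, v≡2 (mod 11); (2|11)=-1, (2|11)=-1; sign (−1)^0·-1^0·-1^-2 = +1.
(a,b)_7: α=7, u≡4; β=4, v≡1 (mod 7); (4|7)=+1, (1|7)=+1; sign (−1)^0·+1^4·+1^7 = +1.
(a,b)_19: α=0, u≡1; β=-2, v≡3 (mod 19); (1|19)=+1, (3|19)=-1; sign (−1)^0·+1^-2·-1^0 = +1.
(a,b)_13: α=10, u≡2; β=3, v≡11 (mod 13); (2|13)=-1, (11|13)=-1; sign (−1)^0·-1^3·-1^10 = -1.
(a,b)_3: α=-10, u≡1; β=-2, v≡1 (mod 3); (1|3)=+1, (1|3)=+1; sign (−1)^0·+1^-2·+1^-10 = +1.
|Ram(7, -26)| = 2, even; anisotropic at {2, 13}.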